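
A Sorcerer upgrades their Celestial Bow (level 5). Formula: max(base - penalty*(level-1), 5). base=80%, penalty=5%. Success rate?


raw_rate = 80 - 5 * (5 - 1)
= 80 - 5 * 4
= 80 - 20
= 60
Apply floor: max(60, 5) = 60%

60%


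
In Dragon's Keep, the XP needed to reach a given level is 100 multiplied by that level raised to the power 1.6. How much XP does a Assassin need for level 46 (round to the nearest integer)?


XP = 100 * level^1.6
Substitute level = 46:
XP = 100 * 46^1.6
= 100 * 457.5226
= 45752

45752 XP


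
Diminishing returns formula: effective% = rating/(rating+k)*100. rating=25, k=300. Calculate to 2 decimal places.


effective% = rating / (rating + k) * 100
= 25 / (25 + 300) * 100
= 25 / 325 * 100
= 0.076923 * 100
= 7.69%

7.69%


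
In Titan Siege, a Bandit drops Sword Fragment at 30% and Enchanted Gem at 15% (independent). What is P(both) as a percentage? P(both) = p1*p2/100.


For independent events, P(both) = P(A) * P(B)
= 30% * 15%
= 450 / 100 %
= 4.5%

4.5%


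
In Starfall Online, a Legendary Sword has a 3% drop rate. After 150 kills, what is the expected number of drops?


Expected drops = kills * (drop_rate / 100)
= 150 * (3 / 100)
= 150 * 0.03
= 4.5

4.5 drops


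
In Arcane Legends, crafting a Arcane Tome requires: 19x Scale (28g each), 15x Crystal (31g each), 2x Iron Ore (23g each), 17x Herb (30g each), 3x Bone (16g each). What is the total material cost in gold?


Cost breakdown:
  Scale: 19 * 28 = 532
  Crystal: 15 * 31 = 465
  Iron Ore: 2 * 23 = 46
  Herb: 17 * 30 = 510
  Bone: 3 * 16 = 48
Total = 532 + 465 + 46 + 510 + 48 = 1601

1601 gold


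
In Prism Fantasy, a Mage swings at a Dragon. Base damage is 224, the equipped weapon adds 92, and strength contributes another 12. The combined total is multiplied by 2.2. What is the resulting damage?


Sum base + weapon + str = 224 + 92 + 12 = 328
Multiply by 2.2:
328 * 2.2 = 721.6

721.6 damage


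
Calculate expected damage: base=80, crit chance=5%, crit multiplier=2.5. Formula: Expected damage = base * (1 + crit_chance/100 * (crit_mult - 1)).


E[dmg] = base * (1 + crit_chance * (crit_mult - 1))
cc as decimal = 5/100 = 0.05
cm - 1 = 2.5 - 1 = 1.5
Bonus factor = 0.05 * 1.5 = 0.075
Total multiplier = 1 + 0.075 = 1.075
Expected damage = 80 * 1.075 = 86.00

86.00 damage


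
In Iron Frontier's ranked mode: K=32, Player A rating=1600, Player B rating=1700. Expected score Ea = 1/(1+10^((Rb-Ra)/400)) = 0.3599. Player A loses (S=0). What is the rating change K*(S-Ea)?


Elo update: delta = K * (S - Ea), where S = 0 (loses)
S - Ea = 0 - 0.3599 = -0.3599
Rating change = 32 * -0.3599
= -11.52

-11.52 rating points


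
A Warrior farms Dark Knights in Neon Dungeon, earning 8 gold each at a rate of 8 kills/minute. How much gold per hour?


Gold per minute = 8 * 8 = 64
Gold per hour = 64 * 60 = 3840

3840 gold/hour


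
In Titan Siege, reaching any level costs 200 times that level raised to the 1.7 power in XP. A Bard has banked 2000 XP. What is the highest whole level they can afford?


XP = 200 * level^1.7, so level = (XP / 200)^(1/1.7)
= (2000 / 200)^(1/1.7)
= 10.0^0.5882
= 3.8747
Floor: level = 3

level 3


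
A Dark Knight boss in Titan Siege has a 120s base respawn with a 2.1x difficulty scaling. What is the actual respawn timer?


Respawn time = base * multiplier
= 120 * 2.1
= 252.0 seconds

252.0 seconds


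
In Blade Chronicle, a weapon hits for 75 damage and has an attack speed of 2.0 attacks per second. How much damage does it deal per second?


DPS = damage * attack_speed
= 75 * 2.0
= 150.0

150.0 DPS


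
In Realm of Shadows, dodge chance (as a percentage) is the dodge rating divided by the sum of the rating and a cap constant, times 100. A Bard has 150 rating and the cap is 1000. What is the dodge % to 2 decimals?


dodge% = 150 / (150 + 1000) * 100
= 150 / 1150 * 100
= 0.130435 * 100
= 13.04%

13.04%


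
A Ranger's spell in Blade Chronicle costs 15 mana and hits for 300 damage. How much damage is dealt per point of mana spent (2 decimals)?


Efficiency = damage / mana
= 300 / 15
= 20.00

20.00 dmg/mana


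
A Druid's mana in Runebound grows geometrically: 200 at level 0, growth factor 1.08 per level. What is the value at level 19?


value = base * growth^level
= 200 * 1.08^19
= 200 * 4.315701
= 863.14

863.14 mana


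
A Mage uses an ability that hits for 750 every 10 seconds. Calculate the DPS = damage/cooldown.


DPS = damage / cooldown
= 750 / 10
= 75.00

75.00 DPS


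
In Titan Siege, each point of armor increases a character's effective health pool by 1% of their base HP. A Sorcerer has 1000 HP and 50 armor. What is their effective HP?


EHP = 1000 * (1 + 50/100)
= 1000 * (1 + 0.5)
= 1000 * 1.5
= 1500.0

1500.0 EHP


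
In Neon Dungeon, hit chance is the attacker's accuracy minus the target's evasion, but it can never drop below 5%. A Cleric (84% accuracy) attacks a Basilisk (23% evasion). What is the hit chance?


accuracy - evasion = 84 - 23 = 61
Apply floor: max(61, 5) = 61
Hit chance = 61%

61%


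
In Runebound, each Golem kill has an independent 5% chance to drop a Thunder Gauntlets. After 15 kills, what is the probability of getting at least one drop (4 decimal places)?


P(at least one) = 1 - P(none) = 1 - (1-p)^n
p = 5/100 = 0.05
1 - p = 0.95
(1 - p)^15 = 0.95^15 = 0.463291
P(at least one) = 1 - 0.463291 = 0.5367

0.5367


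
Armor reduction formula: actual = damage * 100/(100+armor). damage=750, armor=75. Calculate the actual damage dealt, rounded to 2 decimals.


actual = 750 * 100 / (100 + 75)
= 750 * 100 / 175
= 75000 / 175
= 428.57

428.57 damage


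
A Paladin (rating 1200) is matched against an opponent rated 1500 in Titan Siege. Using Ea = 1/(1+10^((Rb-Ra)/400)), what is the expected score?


Elo expected score: Ea = 1/(1 + 10^((Rb-Ra)/400))
Rb - Ra = 1500 - 1200 = 300
(Rb-Ra)/400 = 300/400 = 0.75
10^0.75 = 5.623413
Ea = 1/(1 + 5.623413) = 1/6.623413 = 0.1510

0.1510


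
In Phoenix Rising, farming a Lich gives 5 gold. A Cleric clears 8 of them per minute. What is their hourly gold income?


Gold per minute = 5 * 8 = 40
Gold per hour = 40 * 60 = 2400

2400 gold/hour


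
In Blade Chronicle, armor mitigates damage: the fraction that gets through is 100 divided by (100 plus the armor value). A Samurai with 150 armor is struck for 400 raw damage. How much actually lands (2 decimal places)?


actual = 400 * 100 / (100 + 150)
= 400 * 100 / 250
= 40000 / 250
= 160.00

160.00 damage


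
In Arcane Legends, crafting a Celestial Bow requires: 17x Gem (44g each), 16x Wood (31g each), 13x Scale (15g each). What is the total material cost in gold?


Cost breakdown:
  Gem: 17 * 44 = 748
  Wood: 16 * 31 = 496
  Scale: 13 * 15 = 195
Total = 748 + 496 + 195 = 1439

1439 gold


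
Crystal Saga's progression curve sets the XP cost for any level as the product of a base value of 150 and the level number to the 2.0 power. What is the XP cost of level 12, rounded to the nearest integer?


XP = 150 * level^2.0
Substitute level = 12:
XP = 150 * 12^2.0
= 150 * 144.0
= 21600

21600 XP


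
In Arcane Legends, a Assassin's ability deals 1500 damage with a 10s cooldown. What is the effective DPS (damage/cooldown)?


DPS = damage / cooldown
= 1500 / 10
= 150.00

150.00 DPS


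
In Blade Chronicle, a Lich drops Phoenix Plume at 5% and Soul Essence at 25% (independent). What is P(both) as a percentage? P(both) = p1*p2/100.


For independent events, P(both) = P(A) * P(B)
= 5% * 25%
= 125 / 100 %
= 1.25%

1.25%


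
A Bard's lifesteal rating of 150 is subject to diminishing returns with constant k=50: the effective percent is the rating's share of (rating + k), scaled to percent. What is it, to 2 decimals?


effective% = rating / (rating + k) * 100
= 150 / (150 + 50) * 100
= 150 / 200 * 100
= 0.75 * 100
= 75.00%

75.00%


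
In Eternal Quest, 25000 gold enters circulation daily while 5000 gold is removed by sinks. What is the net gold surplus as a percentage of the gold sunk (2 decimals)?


Net gold = 25000 - 5000 = 20000
Inflation rate = net / sunk * 100 = 20000 / 5000 * 100
= 4.0 * 100
= 400.00%

400.00%


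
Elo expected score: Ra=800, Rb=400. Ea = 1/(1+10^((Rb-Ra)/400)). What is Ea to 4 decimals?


Elo expected score: Ea = 1/(1 + 10^((Rb-Ra)/400))
Rb - Ra = 400 - 800 = -400
(Rb-Ra)/400 = -400/400 = -1.0
10^-1.0 = 0.1
Ea = 1/(1 + 0.1) = 1/1.1 = 0.9091

0.9091


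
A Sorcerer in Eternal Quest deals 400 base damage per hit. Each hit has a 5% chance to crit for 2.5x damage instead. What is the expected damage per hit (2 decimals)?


E[dmg] = base * (1 + crit_chance * (crit_mult - 1))
cc as decimal = 5/100 = 0.05
cm - 1 = 2.5 - 1 = 1.5
Bonus factor = 0.05 * 1.5 = 0.075
Total multiplier = 1 + 0.075 = 1.075
Expected damage = 400 * 1.075 = 430.00

430.00 damage


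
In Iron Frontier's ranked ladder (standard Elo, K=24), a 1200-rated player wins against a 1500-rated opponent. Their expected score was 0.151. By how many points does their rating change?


Elo update: delta = K * (S - Ea), where S = 1 (wins)
S - Ea = 1 - 0.151 = 0.849
Rating change = 24 * 0.849
= 20.38

20.38 rating points


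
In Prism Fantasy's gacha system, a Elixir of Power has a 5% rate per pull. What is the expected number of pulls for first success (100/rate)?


Expected pulls for a geometric distribution = 1/p = 100 / rate%
= 100 / 5
= 20.0

20.0 pulls


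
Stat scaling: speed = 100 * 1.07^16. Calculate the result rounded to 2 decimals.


value = base * growth^level
= 100 * 1.07^16
= 100 * 2.952164
= 295.22

295.22 speed


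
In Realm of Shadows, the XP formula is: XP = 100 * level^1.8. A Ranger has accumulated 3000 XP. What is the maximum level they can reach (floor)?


XP = 100 * level^1.8, so level = (XP / 100)^(1/1.8)
= (3000 / 100)^(1/1.8)
= 30.0^0.5556
= 6.6164
Floor: level = 6

level 6


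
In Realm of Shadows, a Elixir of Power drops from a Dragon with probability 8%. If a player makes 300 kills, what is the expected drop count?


Expected drops = kills * (drop_rate / 100)
= 300 * (8 / 100)
= 300 * 0.08
= 24.0

24.0 drops


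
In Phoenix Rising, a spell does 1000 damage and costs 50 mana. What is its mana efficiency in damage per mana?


Efficiency = damage / mana
= 1000 / 50
= 20.00

20.00 dmg/mana


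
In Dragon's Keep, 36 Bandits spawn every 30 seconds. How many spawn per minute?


Spawns per minute = count * (60 / interval)
= 36 * (60 / 30)
= 36 * 2.0
= 72.0

72.0 per minute


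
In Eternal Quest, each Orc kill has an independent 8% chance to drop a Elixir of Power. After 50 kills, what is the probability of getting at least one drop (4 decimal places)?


P(at least one) = 1 - P(none) = 1 - (1-p)^n
p = 8/100 = 0.08
1 - p = 0.92
(1 - p)^50 = 0.92^50 = 0.015466
P(at least one) = 1 - 0.015466 = 0.9845

0.9845


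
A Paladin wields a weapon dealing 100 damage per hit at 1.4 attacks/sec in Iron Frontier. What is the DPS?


DPS = damage * attack_speed
= 100 * 1.4
= 140.0

140.0 DPS


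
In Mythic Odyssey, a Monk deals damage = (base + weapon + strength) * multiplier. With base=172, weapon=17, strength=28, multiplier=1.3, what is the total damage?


Sum base + weapon + str = 172 + 17 + 28 = 217
Multiply by 1.3:
217 * 1.3 = 282.1

282.1 damage


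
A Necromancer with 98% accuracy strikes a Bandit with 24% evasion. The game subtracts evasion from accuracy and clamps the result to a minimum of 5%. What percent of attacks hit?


accuracy - evasion = 98 - 24 = 74
Apply floor: max(74, 5) = 74
Hit chance = 74%

74%


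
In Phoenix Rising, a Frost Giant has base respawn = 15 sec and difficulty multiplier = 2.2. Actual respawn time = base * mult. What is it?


Respawn time = base * multiplier
= 15 * 2.2
= 33.0 seconds

33.0 seconds


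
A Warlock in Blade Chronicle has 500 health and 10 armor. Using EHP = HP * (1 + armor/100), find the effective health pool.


EHP = 500 * (1 + 10/100)
= 500 * (1 + 0.1)
= 500 * 1.1
= 550.0

550.0 EHP


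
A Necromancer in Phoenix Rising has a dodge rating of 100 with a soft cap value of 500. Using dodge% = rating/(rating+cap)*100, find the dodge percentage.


dodge% = 100 / (100 + 500) * 100
= 100 / 600 * 100
= 0.166667 * 100
= 16.67%

16.67%


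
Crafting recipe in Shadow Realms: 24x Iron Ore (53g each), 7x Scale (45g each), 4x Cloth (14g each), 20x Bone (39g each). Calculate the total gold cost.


Cost breakdown:
  Iron Ore: 24 * 53 = 1272
  Scale: 7 * 45 = 315
  Cloth: 4 * 14 = 56
  Bone: 20 * 39 = 780
Total = 1272 + 315 + 56 + 780 = 2423

2423 gold


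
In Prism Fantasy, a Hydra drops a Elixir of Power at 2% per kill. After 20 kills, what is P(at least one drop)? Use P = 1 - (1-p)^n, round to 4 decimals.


P(at least one) = 1 - P(none) = 1 - (1-p)^n
p = 2/100 = 0.02
1 - p = 0.98
(1 - p)^20 = 0.98^20 = 0.667608
P(at least one) = 1 - 0.667608 = 0.3324

0.3324


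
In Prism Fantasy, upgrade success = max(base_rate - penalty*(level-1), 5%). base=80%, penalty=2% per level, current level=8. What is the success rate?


raw_rate = 80 - 2 * (8 - 1)
= 80 - 2 * 7
= 80 - 14
= 66
Apply floor: max(66, 5) = 66%

66%


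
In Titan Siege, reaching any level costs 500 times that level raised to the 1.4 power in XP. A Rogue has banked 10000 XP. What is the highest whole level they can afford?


XP = 500 * level^1.4, so level = (XP / 500)^(1/1.4)
= (10000 / 500)^(1/1.4)
= 20.0^0.7143
= 8.4978
Floor: level = 8

level 8


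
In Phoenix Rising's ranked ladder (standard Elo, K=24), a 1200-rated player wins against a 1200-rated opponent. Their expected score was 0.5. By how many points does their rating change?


Elo update: delta = K * (S - Ea), where S = 1 (wins)
S - Ea = 1 - 0.5 = 0.5
Rating change = 24 * 0.5
= 12.00

12.00 rating points


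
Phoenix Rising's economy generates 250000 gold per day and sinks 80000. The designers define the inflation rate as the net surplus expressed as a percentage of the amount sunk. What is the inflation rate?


Net gold = 250000 - 80000 = 170000
Inflation rate = net / sunk * 100 = 170000 / 80000 * 100
= 2.125 * 100
= 212.50%

212.50%


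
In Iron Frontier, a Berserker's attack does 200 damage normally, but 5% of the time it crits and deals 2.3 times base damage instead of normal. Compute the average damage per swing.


E[dmg] = base * (1 + crit_chance * (crit_mult - 1))
cc as decimal = 5/100 = 0.05
cm - 1 = 2.3 - 1 = 1.3
Bonus factor = 0.05 * 1.3 = 0.065
Total multiplier = 1 + 0.065 = 1.065
Expected damage = 200 * 1.065 = 213.00

213.00 damage


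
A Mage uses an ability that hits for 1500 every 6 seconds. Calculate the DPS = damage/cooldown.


DPS = damage / cooldown
= 1500 / 6
= 250.00

250.00 DPS


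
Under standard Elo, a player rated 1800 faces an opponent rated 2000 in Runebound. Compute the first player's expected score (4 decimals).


Elo expected score: Ea = 1/(1 + 10^((Rb-Ra)/400))
Rb - Ra = 2000 - 1800 = 200
(Rb-Ra)/400 = 200/400 = 0.5
10^0.5 = 3.162278
Ea = 1/(1 + 3.162278) = 1/4.162278 = 0.2403

0.2403


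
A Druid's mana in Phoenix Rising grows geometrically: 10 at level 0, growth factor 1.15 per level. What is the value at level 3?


value = base * growth^level
= 10 * 1.15^3
= 10 * 1.520875
= 15.21

15.21 mana


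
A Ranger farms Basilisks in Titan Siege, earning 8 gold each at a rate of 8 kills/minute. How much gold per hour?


Gold per minute = 8 * 8 = 64
Gold per hour = 64 * 60 = 3840

3840 gold/hour


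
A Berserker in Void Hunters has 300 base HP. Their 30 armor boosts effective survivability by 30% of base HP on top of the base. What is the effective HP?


EHP = 300 * (1 + 30/100)
= 300 * (1 + 0.3)
= 300 * 1.3
= 390.0

390.0 EHP


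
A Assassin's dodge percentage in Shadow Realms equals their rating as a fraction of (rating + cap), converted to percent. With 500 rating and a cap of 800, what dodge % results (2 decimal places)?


dodge% = 500 / (500 + 800) * 100
= 500 / 1300 * 100
= 0.384615 * 100
= 38.46%

38.46%


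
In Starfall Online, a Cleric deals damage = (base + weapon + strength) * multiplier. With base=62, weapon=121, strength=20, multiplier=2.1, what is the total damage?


Sum base + weapon + str = 62 + 121 + 20 = 203
Multiply by 2.1:
203 * 2.1 = 426.3

426.3 damage


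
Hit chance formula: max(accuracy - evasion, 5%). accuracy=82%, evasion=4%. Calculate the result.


accuracy - evasion = 82 - 4 = 78
Apply floor: max(78, 5) = 78
Hit chance = 78%

78%


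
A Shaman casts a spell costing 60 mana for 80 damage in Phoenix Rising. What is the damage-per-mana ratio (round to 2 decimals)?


Efficiency = damage / mana
= 80 / 60
= 1.33

1.33 dmg/mana


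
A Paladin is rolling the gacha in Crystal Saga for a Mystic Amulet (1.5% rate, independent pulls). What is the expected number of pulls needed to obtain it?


Expected pulls for a geometric distribution = 1/p = 100 / rate%
= 100 / 1.5
= 66.67

66.67 pulls


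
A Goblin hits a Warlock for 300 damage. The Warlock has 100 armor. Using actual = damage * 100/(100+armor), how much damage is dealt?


actual = 300 * 100 / (100 + 100)
= 300 * 100 / 200
= 30000 / 200
= 150.00

150.00 damage


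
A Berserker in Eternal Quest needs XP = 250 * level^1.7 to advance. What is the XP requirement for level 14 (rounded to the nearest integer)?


XP = 250 * level^1.7
Substitute level = 14:
XP = 250 * 14^1.7
= 250 * 88.801
= 22200

22200 XP


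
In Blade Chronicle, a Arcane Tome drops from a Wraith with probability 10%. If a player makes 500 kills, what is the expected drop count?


Expected drops = kills * (drop_rate / 100)
= 500 * (10 / 100)
= 500 * 0.1
= 50.0

50.0 drops


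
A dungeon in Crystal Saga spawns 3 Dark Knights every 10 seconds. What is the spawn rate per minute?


Spawns per minute = count * (60 / interval)
= 3 * (60 / 10)
= 3 * 6.0
= 18.0

18.0 per minute


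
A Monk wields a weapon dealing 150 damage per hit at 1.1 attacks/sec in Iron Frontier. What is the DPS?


DPS = damage * attack_speed
= 150 * 1.1
= 165.0

165.0 DPS


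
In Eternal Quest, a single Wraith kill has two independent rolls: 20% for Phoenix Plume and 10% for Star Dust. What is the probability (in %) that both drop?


For independent events, P(both) = P(A) * P(B)
= 20% * 10%
= 200 / 100 %
= 2.0%

2.0%


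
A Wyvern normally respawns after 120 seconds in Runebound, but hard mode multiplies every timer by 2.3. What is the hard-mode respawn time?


Respawn time = base * multiplier
= 120 * 2.3
= 276.0 seconds

276.0 seconds


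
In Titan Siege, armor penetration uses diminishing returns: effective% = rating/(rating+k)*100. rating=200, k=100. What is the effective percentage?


effective% = rating / (rating + k) * 100
= 200 / (200 + 100) * 100
= 200 / 300 * 100
= 0.666667 * 100
= 66.67%

66.67%


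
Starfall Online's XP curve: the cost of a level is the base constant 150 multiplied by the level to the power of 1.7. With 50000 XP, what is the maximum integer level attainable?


XP = 150 * level^1.7, so level = (XP / 150)^(1/1.7)
= (50000 / 150)^(1/1.7)
= 333.3333^0.5882
= 30.4822
Floor: level = 30

level 30


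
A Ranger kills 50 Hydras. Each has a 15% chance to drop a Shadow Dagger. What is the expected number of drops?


Expected drops = kills * (drop_rate / 100)
= 50 * (15 / 100)
= 50 * 0.15
= 7.5

7.5 drops


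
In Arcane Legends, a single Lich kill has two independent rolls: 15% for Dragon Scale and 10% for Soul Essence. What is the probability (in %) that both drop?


For independent events, P(both) = P(A) * P(B)
= 15% * 10%
= 150 / 100 %
= 1.5%

1.5%


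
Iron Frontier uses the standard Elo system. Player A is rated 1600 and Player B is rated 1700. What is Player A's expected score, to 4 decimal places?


Elo expected score: Ea = 1/(1 + 10^((Rb-Ra)/400))
Rb - Ra = 1700 - 1600 = 100
(Rb-Ra)/400 = 100/400 = 0.25
10^0.25 = 1.778279
Ea = 1/(1 + 1.778279) = 1/2.778279 = 0.3599

0.3599


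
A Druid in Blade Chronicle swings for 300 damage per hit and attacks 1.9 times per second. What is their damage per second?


DPS = damage * attack_speed
= 300 * 1.9
= 570.0

570.0 DPS


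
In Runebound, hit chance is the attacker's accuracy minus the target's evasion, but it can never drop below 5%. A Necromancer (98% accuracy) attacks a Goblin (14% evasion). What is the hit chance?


accuracy - evasion = 98 - 14 = 84
Apply floor: max(84, 5) = 84
Hit chance = 84%

84%


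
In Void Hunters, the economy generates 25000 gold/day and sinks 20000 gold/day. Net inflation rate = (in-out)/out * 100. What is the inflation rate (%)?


Net gold = 25000 - 20000 = 5000
Inflation rate = net / sunk * 100 = 5000 / 20000 * 100
= 0.25 * 100
= 25.00%

25.00%


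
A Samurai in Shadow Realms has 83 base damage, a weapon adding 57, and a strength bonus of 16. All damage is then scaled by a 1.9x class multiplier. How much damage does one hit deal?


Sum base + weapon + str = 83 + 57 + 16 = 156
Multiply by 1.9:
156 * 1.9 = 296.4

296.4 damage


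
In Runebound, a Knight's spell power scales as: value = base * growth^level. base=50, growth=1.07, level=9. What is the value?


value = base * growth^level
= 50 * 1.07^9
= 50 * 1.838459
= 91.92

91.92 spell power


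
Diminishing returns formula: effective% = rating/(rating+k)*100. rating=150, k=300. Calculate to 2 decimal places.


effective% = rating / (rating + k) * 100
= 150 / (150 + 300) * 100
= 150 / 450 * 100
= 0.333333 * 100
= 33.33%

33.33%


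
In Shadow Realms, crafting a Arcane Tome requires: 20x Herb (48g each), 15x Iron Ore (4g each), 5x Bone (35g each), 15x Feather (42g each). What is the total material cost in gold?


Cost breakdown:
  Herb: 20 * 48 = 960
  Iron Ore: 15 * 4 = 60
  Bone: 5 * 35 = 175
  Feather: 15 * 42 = 630
Total = 960 + 60 + 175 + 630 = 1825

1825 gold


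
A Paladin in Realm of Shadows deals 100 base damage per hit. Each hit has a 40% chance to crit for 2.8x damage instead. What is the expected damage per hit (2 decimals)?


E[dmg] = base * (1 + crit_chance * (crit_mult - 1))
cc as decimal = 40/100 = 0.4
cm - 1 = 2.8 - 1 = 1.8
Bonus factor = 0.4 * 1.8 = 0.72
Total multiplier = 1 + 0.72 = 1.72
Expected damage = 100 * 1.72 = 172.00

172.00 damage


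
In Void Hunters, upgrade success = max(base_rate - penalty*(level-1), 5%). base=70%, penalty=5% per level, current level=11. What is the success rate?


raw_rate = 70 - 5 * (11 - 1)
= 70 - 5 * 10
= 70 - 50
= 20
Apply floor: max(20, 5) = 20%

20%


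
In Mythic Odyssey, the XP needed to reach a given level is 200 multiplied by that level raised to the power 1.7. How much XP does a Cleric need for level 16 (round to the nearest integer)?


XP = 200 * level^1.7
Substitute level = 16:
XP = 200 * 16^1.7
= 200 * 111.4305
= 22286

22286 XP


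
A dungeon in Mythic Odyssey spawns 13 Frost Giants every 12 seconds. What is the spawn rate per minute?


Spawns per minute = count * (60 / interval)
= 13 * (60 / 12)
= 13 * 5.0
= 65.0

65.0 per minute


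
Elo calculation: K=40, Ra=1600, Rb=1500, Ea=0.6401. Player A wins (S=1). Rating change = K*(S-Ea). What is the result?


Elo update: delta = K * (S - Ea), where S = 1 (wins)
S - Ea = 1 - 0.6401 = 0.3599
Rating change = 40 * 0.3599
= 14.40

14.40 rating points


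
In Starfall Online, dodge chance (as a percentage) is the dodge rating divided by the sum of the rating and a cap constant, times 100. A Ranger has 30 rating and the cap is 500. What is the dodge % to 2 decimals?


dodge% = 30 / (30 + 500) * 100
= 30 / 530 * 100
= 0.056604 * 100
= 5.66%

5.66%


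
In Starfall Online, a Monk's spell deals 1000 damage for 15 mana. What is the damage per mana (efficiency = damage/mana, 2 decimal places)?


Efficiency = damage / mana
= 1000 / 15
= 66.67

66.67 dmg/mana


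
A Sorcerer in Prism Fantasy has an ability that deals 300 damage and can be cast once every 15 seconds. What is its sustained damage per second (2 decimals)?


DPS = damage / cooldown
= 300 / 15
= 20.00

20.00 DPS


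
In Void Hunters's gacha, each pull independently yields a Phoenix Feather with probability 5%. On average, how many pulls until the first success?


Expected pulls for a geometric distribution = 1/p = 100 / rate%
= 100 / 5
= 20.0

20.0 pulls


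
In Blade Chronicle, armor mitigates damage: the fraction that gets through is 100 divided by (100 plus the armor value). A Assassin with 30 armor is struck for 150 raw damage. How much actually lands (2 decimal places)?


actual = 150 * 100 / (100 + 30)
= 150 * 100 / 130
= 15000 / 130
= 115.38

115.38 damage


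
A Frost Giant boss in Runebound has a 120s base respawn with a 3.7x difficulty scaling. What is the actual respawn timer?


Respawn time = base * multiplier
= 120 * 3.7
= 444.0 seconds

444.0 seconds


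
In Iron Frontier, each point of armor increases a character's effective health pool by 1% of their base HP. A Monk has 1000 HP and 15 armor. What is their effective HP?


EHP = 1000 * (1 + 15/100)
= 1000 * (1 + 0.15)
= 1000 * 1.15
= 1150.0

1150.0 EHP


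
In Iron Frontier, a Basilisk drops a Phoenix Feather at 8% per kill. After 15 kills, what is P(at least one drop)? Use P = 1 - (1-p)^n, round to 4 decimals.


P(at least one) = 1 - P(none) = 1 - (1-p)^n
p = 8/100 = 0.08
1 - p = 0.92
(1 - p)^15 = 0.92^15 = 0.286297
P(at least one) = 1 - 0.286297 = 0.7137

0.7137


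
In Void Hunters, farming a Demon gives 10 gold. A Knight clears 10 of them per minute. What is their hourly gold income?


Gold per minute = 10 * 10 = 100
Gold per hour = 100 * 60 = 6000

6000 gold/hour


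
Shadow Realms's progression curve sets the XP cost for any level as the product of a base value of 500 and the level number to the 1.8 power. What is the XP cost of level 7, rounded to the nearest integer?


XP = 500 * level^1.8
Substitute level = 7:
XP = 500 * 7^1.8
= 500 * 33.2029
= 16601

16601 XP


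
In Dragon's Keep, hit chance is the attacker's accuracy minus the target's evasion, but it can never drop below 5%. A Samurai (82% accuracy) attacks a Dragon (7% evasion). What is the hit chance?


accuracy - evasion = 82 - 7 = 75
Apply floor: max(75, 5) = 75
Hit chance = 75%

75%


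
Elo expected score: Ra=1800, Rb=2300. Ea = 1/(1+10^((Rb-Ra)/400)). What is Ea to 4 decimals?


Elo expected score: Ea = 1/(1 + 10^((Rb-Ra)/400))
Rb - Ra = 2300 - 1800 = 500
(Rb-Ra)/400 = 500/400 = 1.25
10^1.25 = 17.782794
Ea = 1/(1 + 17.782794) = 1/18.782794 = 0.0532

0.0532


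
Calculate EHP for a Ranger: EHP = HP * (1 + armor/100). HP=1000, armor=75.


EHP = 1000 * (1 + 75/100)
= 1000 * (1 + 0.75)
= 1000 * 1.75
= 1750.0

1750.0 EHP


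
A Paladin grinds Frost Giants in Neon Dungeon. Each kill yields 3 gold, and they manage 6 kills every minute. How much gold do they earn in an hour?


Gold per minute = 3 * 6 = 18
Gold per hour = 18 * 60 = 1080

1080 gold/hour


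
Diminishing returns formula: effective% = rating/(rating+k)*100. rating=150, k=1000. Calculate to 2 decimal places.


effective% = rating / (rating + k) * 100
= 150 / (150 + 1000) * 100
= 150 / 1150 * 100
= 0.130435 * 100
= 13.04%

13.04%


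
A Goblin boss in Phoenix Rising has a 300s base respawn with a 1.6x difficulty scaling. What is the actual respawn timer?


Respawn time = base * multiplier
= 300 * 1.6
= 480.0 seconds

480.0 seconds


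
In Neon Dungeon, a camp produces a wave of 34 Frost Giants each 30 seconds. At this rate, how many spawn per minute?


Spawns per minute = count * (60 / interval)
= 34 * (60 / 30)
= 34 * 2.0
= 68.0

68.0 per minute


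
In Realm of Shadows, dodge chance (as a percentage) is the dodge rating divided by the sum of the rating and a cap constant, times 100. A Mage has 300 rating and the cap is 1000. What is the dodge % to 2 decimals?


dodge% = 300 / (300 + 1000) * 100
= 300 / 1300 * 100
= 0.230769 * 100
= 23.08%

23.08%


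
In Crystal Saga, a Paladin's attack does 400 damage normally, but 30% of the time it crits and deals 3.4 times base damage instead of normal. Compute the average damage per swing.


E[dmg] = base * (1 + crit_chance * (crit_mult - 1))
cc as decimal = 30/100 = 0.3
cm - 1 = 3.4 - 1 = 2.4
Bonus factor = 0.3 * 2.4 = 0.72
Total multiplier = 1 + 0.72 = 1.72
Expected damage = 400 * 1.72 = 688.00

688.00 damage


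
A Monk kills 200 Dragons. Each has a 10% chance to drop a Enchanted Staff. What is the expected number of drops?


Expected drops = kills * (drop_rate / 100)
= 200 * (10 / 100)
= 200 * 0.1
= 20.0

20.0 drops


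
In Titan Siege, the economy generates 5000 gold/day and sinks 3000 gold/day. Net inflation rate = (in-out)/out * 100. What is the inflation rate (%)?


Net gold = 5000 - 3000 = 2000
Inflation rate = net / sunk * 100 = 2000 / 3000 * 100
= 0.666667 * 100
= 66.67%

66.67%


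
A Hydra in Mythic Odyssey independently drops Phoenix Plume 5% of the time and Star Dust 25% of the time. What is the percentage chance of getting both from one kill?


For independent events, P(both) = P(A) * P(B)
= 5% * 25%
= 125 / 100 %
= 1.25%

1.25%


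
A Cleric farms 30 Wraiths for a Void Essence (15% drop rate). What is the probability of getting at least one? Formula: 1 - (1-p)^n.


P(at least one) = 1 - P(none) = 1 - (1-p)^n
p = 15/100 = 0.15
1 - p = 0.85
(1 - p)^30 = 0.85^30 = 0.007631
P(at least one) = 1 - 0.007631 = 0.9924

0.9924


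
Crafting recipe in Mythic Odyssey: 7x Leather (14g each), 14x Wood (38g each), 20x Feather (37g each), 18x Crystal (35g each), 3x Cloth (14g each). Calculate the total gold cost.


Cost breakdown:
  Leather: 7 * 14 = 98
  Wood: 14 * 38 = 532
  Feather: 20 * 37 = 740
  Crystal: 18 * 35 = 630
  Cloth: 3 * 14 = 42
Total = 98 + 532 + 740 + 630 + 42 = 2042

2042 gold


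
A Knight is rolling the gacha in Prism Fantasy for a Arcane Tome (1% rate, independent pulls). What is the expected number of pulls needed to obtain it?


Expected pulls for a geometric distribution = 1/p = 100 / rate%
= 100 / 1
= 100.0

100.0 pulls


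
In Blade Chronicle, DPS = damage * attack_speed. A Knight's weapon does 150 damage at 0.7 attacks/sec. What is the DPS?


DPS = damage * attack_speed
= 150 * 0.7
= 105.0

105.0 DPS


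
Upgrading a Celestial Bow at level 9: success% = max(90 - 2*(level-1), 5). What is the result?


raw_rate = 90 - 2 * (9 - 1)
= 90 - 2 * 8
= 90 - 16
= 74
Apply floor: max(74, 5) = 74%

74%


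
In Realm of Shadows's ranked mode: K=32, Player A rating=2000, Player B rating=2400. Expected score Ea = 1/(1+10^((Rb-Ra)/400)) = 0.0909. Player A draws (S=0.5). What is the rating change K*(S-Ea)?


Elo update: delta = K * (S - Ea), where S = 0.5 (draws)
S - Ea = 0.5 - 0.0909 = 0.4091
Rating change = 32 * 0.4091
= 13.09

13.09 rating points


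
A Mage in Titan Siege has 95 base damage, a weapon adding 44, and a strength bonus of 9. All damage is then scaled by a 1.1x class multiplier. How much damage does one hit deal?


Sum base + weapon + str = 95 + 44 + 9 = 148
Multiply by 1.1:
148 * 1.1 = 162.8

162.8 damage


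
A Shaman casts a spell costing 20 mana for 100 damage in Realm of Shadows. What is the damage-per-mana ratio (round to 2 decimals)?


Efficiency = damage / mana
= 100 / 20
= 5.00

5.00 dmg/mana


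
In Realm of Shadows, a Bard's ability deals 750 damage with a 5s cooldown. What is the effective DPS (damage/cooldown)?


DPS = damage / cooldown
= 750 / 5
= 150.00

150.00 DPS


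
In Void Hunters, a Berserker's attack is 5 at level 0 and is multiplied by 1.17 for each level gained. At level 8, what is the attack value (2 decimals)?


value = base * growth^level
= 5 * 1.17^8
= 5 * 3.511453
= 17.56

17.56 attack


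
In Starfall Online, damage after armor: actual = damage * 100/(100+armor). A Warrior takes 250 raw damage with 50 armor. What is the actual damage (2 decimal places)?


actual = 250 * 100 / (100 + 50)
= 250 * 100 / 150
= 25000 / 150
= 166.67

166.67 damage


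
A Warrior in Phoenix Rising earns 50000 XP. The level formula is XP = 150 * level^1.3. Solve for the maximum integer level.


XP = 150 * level^1.3, so level = (XP / 150)^(1/1.3)
= (50000 / 150)^(1/1.3)
= 333.3333^0.7692
= 87.232
Floor: level = 87

level 87


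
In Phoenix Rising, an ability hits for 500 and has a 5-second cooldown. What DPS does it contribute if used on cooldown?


DPS = damage / cooldown
= 500 / 5
= 100.00

100.00 DPS


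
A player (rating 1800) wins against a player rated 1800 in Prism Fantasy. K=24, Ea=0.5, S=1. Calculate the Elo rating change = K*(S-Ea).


Elo update: delta = K * (S - Ea), where S = 1 (wins)
S - Ea = 1 - 0.5 = 0.5
Rating change = 24 * 0.5
= 12.00

12.00 rating points


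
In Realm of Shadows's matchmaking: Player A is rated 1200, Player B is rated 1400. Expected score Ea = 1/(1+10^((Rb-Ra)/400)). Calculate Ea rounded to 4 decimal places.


Elo expected score: Ea = 1/(1 + 10^((Rb-Ra)/400))
Rb - Ra = 1400 - 1200 = 200
(Rb-Ra)/400 = 200/400 = 0.5
10^0.5 = 3.162278
Ea = 1/(1 + 3.162278) = 1/4.162278 = 0.2403

0.2403


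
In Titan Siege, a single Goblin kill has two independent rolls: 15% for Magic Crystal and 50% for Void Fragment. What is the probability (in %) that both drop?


For independent events, P(both) = P(A) * P(B)
= 15% * 50%
= 750 / 100 %
= 7.5%

7.5%


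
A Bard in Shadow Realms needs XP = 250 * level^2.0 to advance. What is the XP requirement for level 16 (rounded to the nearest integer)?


XP = 250 * level^2.0
Substitute level = 16:
XP = 250 * 16^2.0
= 250 * 256.0
= 64000

64000 XP


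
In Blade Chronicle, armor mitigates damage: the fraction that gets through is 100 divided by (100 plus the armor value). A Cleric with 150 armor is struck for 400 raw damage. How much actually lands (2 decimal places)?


actual = 400 * 100 / (100 + 150)
= 400 * 100 / 250
= 40000 / 250
= 160.00

160.00 damage


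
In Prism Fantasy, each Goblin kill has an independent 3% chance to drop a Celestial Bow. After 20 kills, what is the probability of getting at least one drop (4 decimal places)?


P(at least one) = 1 - P(none) = 1 - (1-p)^n
p = 3/100 = 0.03
1 - p = 0.97
(1 - p)^20 = 0.97^20 = 0.543794
P(at least one) = 1 - 0.543794 = 0.4562

0.4562


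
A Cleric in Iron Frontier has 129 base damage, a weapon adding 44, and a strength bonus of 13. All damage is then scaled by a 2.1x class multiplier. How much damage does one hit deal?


Sum base + weapon + str = 129 + 44 + 13 = 186
Multiply by 2.1:
186 * 2.1 = 390.6

390.6 damage


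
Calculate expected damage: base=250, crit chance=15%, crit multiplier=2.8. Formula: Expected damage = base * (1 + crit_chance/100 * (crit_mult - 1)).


E[dmg] = base * (1 + crit_chance * (crit_mult - 1))
cc as decimal = 15/100 = 0.15
cm - 1 = 2.8 - 1 = 1.8
Bonus factor = 0.15 * 1.8 = 0.27
Total multiplier = 1 + 0.27 = 1.27
Expected damage = 250 * 1.27 = 317.50

317.50 damage


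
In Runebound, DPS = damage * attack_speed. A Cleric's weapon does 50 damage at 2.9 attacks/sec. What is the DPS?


DPS = damage * attack_speed
= 50 * 2.9
= 145.0

145.0 DPS


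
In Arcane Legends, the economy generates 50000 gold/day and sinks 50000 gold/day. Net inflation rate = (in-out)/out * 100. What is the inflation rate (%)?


Net gold = 50000 - 50000 = 0
Inflation rate = net / sunk * 100 = 0 / 50000 * 100
= 0.0 * 100
= 0.00%

0.00%


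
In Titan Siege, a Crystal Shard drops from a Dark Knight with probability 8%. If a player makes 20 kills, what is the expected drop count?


Expected drops = kills * (drop_rate / 100)
= 20 * (8 / 100)
= 20 * 0.08
= 1.6

1.6 drops


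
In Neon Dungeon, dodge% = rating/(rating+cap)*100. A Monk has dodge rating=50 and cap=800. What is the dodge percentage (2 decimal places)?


dodge% = 50 / (50 + 800) * 100
= 50 / 850 * 100
= 0.058824 * 100
= 5.88%

5.88%


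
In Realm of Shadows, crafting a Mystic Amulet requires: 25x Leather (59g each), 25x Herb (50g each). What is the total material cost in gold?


Cost breakdown:
  Leather: 25 * 59 = 1475
  Herb: 25 * 50 = 1250
Total = 1475 + 1250 = 2725

2725 gold


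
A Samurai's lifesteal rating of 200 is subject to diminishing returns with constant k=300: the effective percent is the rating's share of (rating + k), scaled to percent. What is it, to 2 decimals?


effective% = rating / (rating + k) * 100
= 200 / (200 + 300) * 100
= 200 / 500 * 100
= 0.4 * 100
= 40.00%

40.00%


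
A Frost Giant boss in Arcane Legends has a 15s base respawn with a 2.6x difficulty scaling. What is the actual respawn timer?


Respawn time = base * multiplier
= 15 * 2.6
= 39.0 seconds

39.0 seconds


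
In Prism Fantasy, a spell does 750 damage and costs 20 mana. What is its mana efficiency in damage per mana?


Efficiency = damage / mana
= 750 / 20
= 37.50

37.50 dmg/mana


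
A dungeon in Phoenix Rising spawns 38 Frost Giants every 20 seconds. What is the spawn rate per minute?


Spawns per minute = count * (60 / interval)
= 38 * (60 / 20)
= 38 * 3.0
= 114.0

114.0 per minute


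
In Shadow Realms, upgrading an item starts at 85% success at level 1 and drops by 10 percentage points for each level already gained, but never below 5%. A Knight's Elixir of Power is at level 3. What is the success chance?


raw_rate = 85 - 10 * (3 - 1)
= 85 - 10 * 2
= 85 - 20
= 65
Apply floor: max(65, 5) = 65%

65%


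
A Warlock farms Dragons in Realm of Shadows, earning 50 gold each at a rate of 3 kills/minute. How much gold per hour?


Gold per minute = 50 * 3 = 150
Gold per hour = 150 * 60 = 9000

9000 gold/hour


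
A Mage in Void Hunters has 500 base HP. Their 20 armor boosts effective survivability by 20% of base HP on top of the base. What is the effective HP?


EHP = 500 * (1 + 20/100)
= 500 * (1 + 0.2)
= 500 * 1.2
= 600.0

600.0 EHP


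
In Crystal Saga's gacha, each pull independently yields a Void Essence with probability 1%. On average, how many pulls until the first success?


Expected pulls for a geometric distribution = 1/p = 100 / rate%
= 100 / 1
= 100.0

100.0 pulls


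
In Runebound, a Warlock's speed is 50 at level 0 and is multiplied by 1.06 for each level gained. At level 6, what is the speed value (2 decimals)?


value = base * growth^level
= 50 * 1.06^6
= 50 * 1.418519
= 70.93

70.93 speed


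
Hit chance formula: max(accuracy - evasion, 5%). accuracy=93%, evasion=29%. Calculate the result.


accuracy - evasion = 93 - 29 = 64
Apply floor: max(64, 5) = 64
Hit chance = 64%

64%


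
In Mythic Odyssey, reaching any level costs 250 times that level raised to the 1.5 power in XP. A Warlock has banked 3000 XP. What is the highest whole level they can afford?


XP = 250 * level^1.5, so level = (XP / 250)^(1/1.5)
= (3000 / 250)^(1/1.5)
= 12.0^0.6667
= 5.2415
Floor: level = 5

level 5


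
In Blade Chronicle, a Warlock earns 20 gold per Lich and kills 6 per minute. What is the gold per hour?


Gold per minute = 20 * 6 = 120
Gold per hour = 120 * 60 = 7200

7200 gold/hour


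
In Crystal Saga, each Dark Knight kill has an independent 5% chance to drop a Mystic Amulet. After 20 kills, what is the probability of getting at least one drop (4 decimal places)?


P(at least one) = 1 - P(none) = 1 - (1-p)^n
p = 5/100 = 0.05
1 - p = 0.95
(1 - p)^20 = 0.95^20 = 0.358486
P(at least one) = 1 - 0.358486 = 0.6415

0.6415


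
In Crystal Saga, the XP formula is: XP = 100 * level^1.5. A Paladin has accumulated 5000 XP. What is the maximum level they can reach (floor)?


XP = 100 * level^1.5, so level = (XP / 100)^(1/1.5)
= (5000 / 100)^(1/1.5)
= 50.0^0.6667
= 13.5721
Floor: level = 13

level 13


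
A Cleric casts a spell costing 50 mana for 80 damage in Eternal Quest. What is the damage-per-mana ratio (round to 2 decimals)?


Efficiency = damage / mana
= 80 / 50
= 1.60

1.60 dmg/mana
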